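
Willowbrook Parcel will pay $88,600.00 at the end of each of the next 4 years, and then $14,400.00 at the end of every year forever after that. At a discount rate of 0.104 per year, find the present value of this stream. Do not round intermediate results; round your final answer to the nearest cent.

PV of 4-year annuity: $88,600.00 × [1 − (1+0.104)^−4] / 0.104 = 278435.40161
Perpetuity value at year 4: $14,400.00 / 0.104 = 138461.53846
PV of perpetuity: 138461.53846 / (1+0.104)^4 = 93207.92917
Total PV = 278435.40161 + 93207.92917 = 371643.33078

$371643.33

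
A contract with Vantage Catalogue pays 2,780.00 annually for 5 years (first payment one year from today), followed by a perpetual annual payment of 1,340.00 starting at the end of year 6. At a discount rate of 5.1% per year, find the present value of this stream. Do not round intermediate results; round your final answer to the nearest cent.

32491.76

PV of 5-year annuity: 2,780.00 × [1 − (1+0.051)^−5] / 0.051 = 12002.74670
Perpetuity value at year 5: 1,340.00 / 0.051 = 26274.50980
PV of perpetuity: 26274.50980 / (1+0.051)^5 = 20489.01319
Total PV = 12002.74670 + 20489.01319 = 32491.75989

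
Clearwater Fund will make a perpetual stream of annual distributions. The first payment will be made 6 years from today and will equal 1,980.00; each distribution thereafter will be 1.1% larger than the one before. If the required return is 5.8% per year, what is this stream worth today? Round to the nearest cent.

31778.91

Value at end of year 5: C₁ / (r − g) = 1,980.00 / (0.058 − 0.011) = 42,127.6596
Discount to today: PV = 42,127.6596 / (1 + 0.058)^5 = 42,127.6596 / 1.325648 = 31,778.91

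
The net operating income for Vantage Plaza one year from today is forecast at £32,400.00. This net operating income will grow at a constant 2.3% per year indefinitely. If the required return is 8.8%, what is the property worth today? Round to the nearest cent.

£498461.54

Growing perpetuity: P = D₁ / (r − g) = £32,400.0000 / (0.088 − 0.023) = £498,461.54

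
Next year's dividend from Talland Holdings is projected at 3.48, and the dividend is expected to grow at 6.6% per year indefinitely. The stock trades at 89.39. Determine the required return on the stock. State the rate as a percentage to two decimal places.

P = D₁/(r − g) ⇒ r = D₁/P + g = 3.4800/89.39 + 0.066 = 0.038931 + 0.066 = 0.104931

10.49%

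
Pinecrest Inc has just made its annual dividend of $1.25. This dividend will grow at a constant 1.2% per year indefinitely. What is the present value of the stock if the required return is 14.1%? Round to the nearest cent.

$9.81

D₁ = D₀ × (1 + g) = $1.25 × 1.012 = $1.2650
Growing perpetuity: P = D₁ / (r − g) = $1.2650 / (0.141 − 0.012) = $9.81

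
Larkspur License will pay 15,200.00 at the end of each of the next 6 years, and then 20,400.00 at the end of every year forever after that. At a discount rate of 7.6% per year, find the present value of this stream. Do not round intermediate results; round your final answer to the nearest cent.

244087.57

PV of 6-year annuity: 15,200.00 × [1 − (1+0.076)^−6] / 0.076 = 71128.65307
Perpetuity value at year 6: 20,400.00 / 0.076 = 268421.05263
PV of perpetuity: 268421.05263 / (1+0.076)^6 = 172958.91299
Total PV = 71128.65307 + 172958.91299 = 244087.56606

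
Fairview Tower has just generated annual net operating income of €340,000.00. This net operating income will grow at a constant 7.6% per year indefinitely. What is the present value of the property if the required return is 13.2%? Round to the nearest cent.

€6532857.14

D₁ = D₀ × (1 + g) = €340,000.00 × 1.076 = €365,840.0000
Growing perpetuity: P = D₁ / (r − g) = €365,840.0000 / (0.132 − 0.076) = €6,532,857.14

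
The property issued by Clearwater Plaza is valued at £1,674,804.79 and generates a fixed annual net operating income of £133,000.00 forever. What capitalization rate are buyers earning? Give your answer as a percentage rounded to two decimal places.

P = C/r ⇒ r = C/P = £133,000.00/£1,674,804.79 = 0.079412

7.94%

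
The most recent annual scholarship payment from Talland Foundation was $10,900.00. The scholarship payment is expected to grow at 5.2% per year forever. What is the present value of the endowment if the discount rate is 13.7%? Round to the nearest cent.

D₁ = D₀ × (1 + g) = $10,900.00 × 1.052 = $11,466.8000
Growing perpetuity: P = D₁ / (r − g) = $11,466.8000 / (0.137 − 0.052) = $134,903.53

$134903.53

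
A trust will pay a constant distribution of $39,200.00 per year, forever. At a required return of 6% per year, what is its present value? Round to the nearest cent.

Level perpetuity: PV = C / r = $39,200.00 / 0.06 = $653,333.33

$653333.33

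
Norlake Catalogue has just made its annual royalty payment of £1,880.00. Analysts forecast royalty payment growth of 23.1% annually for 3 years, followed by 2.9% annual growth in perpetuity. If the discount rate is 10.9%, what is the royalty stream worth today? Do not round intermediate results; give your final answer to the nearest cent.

D_1 = 2314.28000
D_2 = 2848.87868
D_3 = 3506.96966
Terminal value at year 3: TV = D_3×(1+g_2)/(r−g_2) = 3608.67178/0.08 = 45108.39719
P_0 = D_1/(1+r)^1 + D_2/(1+r)^2 + D_3/(1+r)^3 + TV/(1+r)^3
    = 2086.81695 + 2316.38563 + 2571.20894 + 33072.17500 = 40046.58653

£40046.59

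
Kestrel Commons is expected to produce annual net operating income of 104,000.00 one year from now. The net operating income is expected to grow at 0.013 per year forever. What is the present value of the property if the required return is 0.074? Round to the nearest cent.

1704918.03

Growing perpetuity: P = D₁ / (r − g) = 104,000.0000 / (0.074 − 0.013) = 1,704,918.03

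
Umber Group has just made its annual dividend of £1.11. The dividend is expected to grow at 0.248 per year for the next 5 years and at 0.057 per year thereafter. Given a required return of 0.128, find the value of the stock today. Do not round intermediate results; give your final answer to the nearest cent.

£34.99

D_1 = 1.38528
D_2 = 1.72883
D_3 = 2.15758
D_4 = 2.69266
D_5 = 3.36044
Terminal value at year 5: TV = D_5×(1+g_2)/(r−g_2) = 3.55198/0.071 = 50.02793
P_0 = D_1/(1+r)^1 + D_2/(1+r)^2 + D_3/(1+r)^3 + D_4/(1+r)^4 + D_5/(1+r)^5 + TV/(1+r)^5
    = 1.22809 + 1.35873 + 1.50328 + 1.66320 + 1.84014 + 27.39473 = 34.98817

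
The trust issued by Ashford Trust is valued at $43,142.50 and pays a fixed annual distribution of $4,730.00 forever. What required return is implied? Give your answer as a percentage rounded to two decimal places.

10.96%

P = C/r ⇒ r = C/P = $4,730.00/$43,142.50 = 0.109637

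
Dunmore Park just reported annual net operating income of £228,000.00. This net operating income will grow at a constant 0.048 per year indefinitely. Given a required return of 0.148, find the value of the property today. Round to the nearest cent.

£2389440.00

D₁ = D₀ × (1 + g) = £228,000.00 × 1.048 = £238,944.0000
Growing perpetuity: P = D₁ / (r − g) = £238,944.0000 / (0.148 − 0.048) = £2,389,440.00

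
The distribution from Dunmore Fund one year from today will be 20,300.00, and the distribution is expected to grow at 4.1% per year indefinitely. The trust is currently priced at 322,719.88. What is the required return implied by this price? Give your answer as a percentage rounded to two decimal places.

P = D₁/(r − g) ⇒ r = D₁/P + g = 20,300.0000/322,719.88 + 0.041 = 0.062903 + 0.041 = 0.103903

10.39%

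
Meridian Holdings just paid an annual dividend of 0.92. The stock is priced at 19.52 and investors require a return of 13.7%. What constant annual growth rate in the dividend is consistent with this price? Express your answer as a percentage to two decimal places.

P = D₀(1+g)/(r−g) ⇒ P(r−g) = D₀(1+g) ⇒ g(P+D₀) = P·r − D₀
g = (P·r − D₀)/(P + D₀) = (19.52×0.137 − 0.92) / (19.52 + 0.92) = 0.085824

8.58%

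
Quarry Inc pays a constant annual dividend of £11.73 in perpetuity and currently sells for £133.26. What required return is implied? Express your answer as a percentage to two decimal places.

8.80%

P = C/r ⇒ r = C/P = £11.73/£133.26 = 0.088023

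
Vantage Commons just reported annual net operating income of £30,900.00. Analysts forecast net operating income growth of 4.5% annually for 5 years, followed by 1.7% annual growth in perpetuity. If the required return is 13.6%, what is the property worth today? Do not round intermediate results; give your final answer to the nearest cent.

D_1 = 32290.50000
D_2 = 33743.57250
D_3 = 35262.03326
D_4 = 36848.82476
D_5 = 38507.02187
Terminal value at year 5: TV = D_5×(1+g_2)/(r−g_2) = 39161.64125/0.119 = 329089.42223
P_0 = D_1/(1+r)^1 + D_2/(1+r)^2 + D_3/(1+r)^3 + D_4/(1+r)^4 + D_5/(1+r)^5 + TV/(1+r)^5
    = 28424.73592 + 26147.75443 + 24053.17199 + 22126.37740 + 20353.92992 + 173949.13214 = 295055.10179

£295055.10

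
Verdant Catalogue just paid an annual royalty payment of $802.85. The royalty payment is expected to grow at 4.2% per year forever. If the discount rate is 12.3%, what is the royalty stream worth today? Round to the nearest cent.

$10328.02

D₁ = D₀ × (1 + g) = $802.85 × 1.042 = $836.5697
Growing perpetuity: P = D₁ / (r − g) = $836.5697 / (0.123 − 0.042) = $10,328.02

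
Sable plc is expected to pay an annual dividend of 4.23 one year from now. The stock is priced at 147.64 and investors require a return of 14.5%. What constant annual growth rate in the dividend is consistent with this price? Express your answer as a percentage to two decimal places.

11.63%

P = D₁/(r−g) ⇒ g = r − D₁/P = 0.145 − 4.23/147.64 = 0.116349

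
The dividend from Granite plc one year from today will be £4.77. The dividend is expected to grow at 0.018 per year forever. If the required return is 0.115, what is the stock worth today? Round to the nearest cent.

£49.18

Growing perpetuity: P = D₁ / (r − g) = £4.7700 / (0.115 − 0.018) = £49.18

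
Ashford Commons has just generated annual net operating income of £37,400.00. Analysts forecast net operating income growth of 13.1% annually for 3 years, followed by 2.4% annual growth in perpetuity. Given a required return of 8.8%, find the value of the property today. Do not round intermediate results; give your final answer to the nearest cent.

D_1 = 42299.40000
D_2 = 47840.62140
D_3 = 54107.74280
Terminal value at year 3: TV = D_3×(1+g_2)/(r−g_2) = 55406.32863/0.064 = 865723.88485
P_0 = D_1/(1+r)^1 + D_2/(1+r)^2 + D_3/(1+r)^3 + TV/(1+r)^3
    = 38878.12500 + 40414.66854 + 42011.93945 + 672191.03121 = 793495.76421

£793495.76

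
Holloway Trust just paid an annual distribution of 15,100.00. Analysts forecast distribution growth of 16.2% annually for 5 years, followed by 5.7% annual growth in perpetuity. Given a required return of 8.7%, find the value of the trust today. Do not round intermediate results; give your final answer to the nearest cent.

835342.36

D_1 = 17546.20000
D_2 = 20388.68440
D_3 = 23691.65127
D_4 = 27529.69878
D_5 = 31989.50998
Terminal value at year 5: TV = D_5×(1+g_2)/(r−g_2) = 33812.91205/0.03 = 1127097.06834
P_0 = D_1/(1+r)^1 + D_2/(1+r)^2 + D_3/(1+r)^3 + D_4/(1+r)^4 + D_5/(1+r)^5 + TV/(1+r)^5
    = 16141.85833 + 17255.60200 + 18446.19091 + 19718.92718 + 21079.47873 + 742700.30065 = 835342.35780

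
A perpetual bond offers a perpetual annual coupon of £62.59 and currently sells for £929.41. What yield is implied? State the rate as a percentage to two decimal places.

6.73%

P = C/r ⇒ r = C/P = £62.59/£929.41 = 0.067344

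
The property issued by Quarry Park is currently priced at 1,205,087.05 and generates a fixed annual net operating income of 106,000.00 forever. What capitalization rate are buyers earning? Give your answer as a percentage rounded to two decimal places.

P = C/r ⇒ r = C/P = 106,000.00/1,205,087.05 = 0.087960

8.80%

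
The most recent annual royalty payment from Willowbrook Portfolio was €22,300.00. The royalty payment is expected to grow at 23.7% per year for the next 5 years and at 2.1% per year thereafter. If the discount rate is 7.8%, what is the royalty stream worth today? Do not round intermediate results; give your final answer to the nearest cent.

€966391.31

D_1 = 27585.10000
D_2 = 34122.76870
D_3 = 42209.86488
D_4 = 52213.60286
D_5 = 64588.22674
Terminal value at year 5: TV = D_5×(1+g_2)/(r−g_2) = 65944.57950/0.057 = 1156922.44733
P_0 = D_1/(1+r)^1 + D_2/(1+r)^2 + D_3/(1+r)^3 + D_4/(1+r)^4 + D_5/(1+r)^5 + TV/(1+r)^5
    = 25589.14657 + 29363.42700 + 33694.39629 + 38664.16346 + 44366.94823 + 794713.23065 = 966391.31219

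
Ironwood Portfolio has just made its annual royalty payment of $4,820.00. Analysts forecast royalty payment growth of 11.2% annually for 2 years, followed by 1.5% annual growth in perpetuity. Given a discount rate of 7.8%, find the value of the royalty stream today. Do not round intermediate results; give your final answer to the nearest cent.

$92732.16

D_1 = 5359.84000
D_2 = 5960.14208
Terminal value at year 2: TV = D_2×(1+g_2)/(r−g_2) = 6049.54421/0.063 = 96024.51129
P_0 = D_1/(1+r)^1 + D_2/(1+r)^2 + TV/(1+r)^2
    = 4972.02226 + 5128.83929 + 82631.29971 = 92732.16126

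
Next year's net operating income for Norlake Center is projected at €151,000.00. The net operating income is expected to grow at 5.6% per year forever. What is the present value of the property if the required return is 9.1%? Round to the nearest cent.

€4314285.71

Growing perpetuity: P = D₁ / (r − g) = €151,000.0000 / (0.091 − 0.056) = €4,314,285.71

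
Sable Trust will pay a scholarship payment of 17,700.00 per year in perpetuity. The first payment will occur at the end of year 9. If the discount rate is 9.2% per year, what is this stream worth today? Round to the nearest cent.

95149.02

Value at end of year 8: C / r = 17,700.00 / 0.092 = 192,391.3043
Discount to today: PV = 192,391.3043 / (1 + 0.092)^8 = 192,391.3043 / 2.022000 = 95,149.02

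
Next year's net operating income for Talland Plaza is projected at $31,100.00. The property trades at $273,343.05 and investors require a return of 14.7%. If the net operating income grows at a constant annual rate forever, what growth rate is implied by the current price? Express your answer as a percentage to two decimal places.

3.32%

P = D₁/(r−g) ⇒ g = r − D₁/P = 0.147 − $31,100.00/$273,343.05 = 0.033224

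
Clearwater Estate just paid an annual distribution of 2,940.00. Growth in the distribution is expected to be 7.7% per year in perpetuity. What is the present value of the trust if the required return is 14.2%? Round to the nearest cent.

48713.54

D₁ = D₀ × (1 + g) = 2,940.00 × 1.077 = 3,166.3800
Growing perpetuity: P = D₁ / (r − g) = 3,166.3800 / (0.142 − 0.077) = 48,713.54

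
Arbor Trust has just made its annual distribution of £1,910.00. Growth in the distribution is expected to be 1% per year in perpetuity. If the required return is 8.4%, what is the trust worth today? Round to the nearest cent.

D₁ = D₀ × (1 + g) = £1,910.00 × 1.01 = £1,929.1000
Growing perpetuity: P = D₁ / (r − g) = £1,929.1000 / (0.084 − 0.01) = £26,068.92

£26068.92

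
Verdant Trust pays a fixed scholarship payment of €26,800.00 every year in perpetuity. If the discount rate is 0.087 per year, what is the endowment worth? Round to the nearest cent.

€308045.98

Level perpetuity: PV = C / r = €26,800.00 / 0.087 = €308,045.98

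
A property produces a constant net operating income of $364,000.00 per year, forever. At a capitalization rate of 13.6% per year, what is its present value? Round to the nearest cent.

Level perpetuity: PV = C / r = $364,000.00 / 0.136 = $2,676,470.59

$2676470.59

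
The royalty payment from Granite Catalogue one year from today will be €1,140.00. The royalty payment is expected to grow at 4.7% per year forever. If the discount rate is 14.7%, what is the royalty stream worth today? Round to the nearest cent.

€11400.00

Growing perpetuity: P = D₁ / (r − g) = €1,140.0000 / (0.147 − 0.047) = €11,400.00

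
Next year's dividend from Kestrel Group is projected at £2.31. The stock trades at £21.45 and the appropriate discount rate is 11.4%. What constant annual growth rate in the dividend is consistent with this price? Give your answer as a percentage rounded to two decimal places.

0.63%

P = D₁/(r−g) ⇒ g = r − D₁/P = 0.114 − £2.31/£21.45 = 0.006308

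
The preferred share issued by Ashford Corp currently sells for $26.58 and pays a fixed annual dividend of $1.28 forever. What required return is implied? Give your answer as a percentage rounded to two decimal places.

4.82%

P = C/r ⇒ r = C/P = $1.28/$26.58 = 0.048157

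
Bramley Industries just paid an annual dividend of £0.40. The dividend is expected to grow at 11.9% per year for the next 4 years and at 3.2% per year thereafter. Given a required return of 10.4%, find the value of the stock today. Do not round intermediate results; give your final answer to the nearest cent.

D_1 = 0.44760
D_2 = 0.50086
D_3 = 0.56047
D_4 = 0.62716
Terminal value at year 4: TV = D_4×(1+g_2)/(r−g_2) = 0.64723/0.072 = 8.98933
P_0 = D_1/(1+r)^1 + D_2/(1+r)^2 + D_3/(1+r)^3 + D_4/(1+r)^4 + TV/(1+r)^4
    = 0.40543 + 0.41094 + 0.41653 + 0.42219 + 6.05134 = 7.70643

£7.71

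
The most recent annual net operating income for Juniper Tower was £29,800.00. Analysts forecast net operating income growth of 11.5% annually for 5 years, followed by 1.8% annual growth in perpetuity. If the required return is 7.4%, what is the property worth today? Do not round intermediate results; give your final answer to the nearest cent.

D_1 = 33227.00000
D_2 = 37048.10500
D_3 = 41308.63707
D_4 = 46059.13034
D_5 = 51355.93033
Terminal value at year 5: TV = D_5×(1+g_2)/(r−g_2) = 52280.33707/0.056 = 933577.44774
P_0 = D_1/(1+r)^1 + D_2/(1+r)^2 + D_3/(1+r)^3 + D_4/(1+r)^4 + D_5/(1+r)^5 + TV/(1+r)^5
    = 30937.61639 + 32118.66133 + 33344.79272 + 34617.73174 + 35939.26526 + 653324.50063 = 820282.56807

£820282.57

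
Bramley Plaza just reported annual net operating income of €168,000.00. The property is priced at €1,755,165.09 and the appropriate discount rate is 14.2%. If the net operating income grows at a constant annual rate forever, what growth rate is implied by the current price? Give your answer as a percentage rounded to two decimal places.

4.22%

P = D₀(1+g)/(r−g) ⇒ P(r−g) = D₀(1+g) ⇒ g(P+D₀) = P·r − D₀
g = (P·r − D₀)/(P + D₀) = (€1,755,165.09×0.142 − €168,000.00) / (€1,755,165.09 + €168,000.00) = 0.042239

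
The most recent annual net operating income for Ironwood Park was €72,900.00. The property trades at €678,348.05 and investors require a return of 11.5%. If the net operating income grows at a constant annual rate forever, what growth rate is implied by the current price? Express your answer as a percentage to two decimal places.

0.68%

P = D₀(1+g)/(r−g) ⇒ P(r−g) = D₀(1+g) ⇒ g(P+D₀) = P·r − D₀
g = (P·r − D₀)/(P + D₀) = (€678,348.05×0.115 − €72,900.00) / (€678,348.05 + €72,900.00) = 0.006802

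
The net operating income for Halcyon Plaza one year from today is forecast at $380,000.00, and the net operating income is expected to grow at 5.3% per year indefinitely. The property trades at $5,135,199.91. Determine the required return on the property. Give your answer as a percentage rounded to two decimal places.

P = D₁/(r − g) ⇒ r = D₁/P + g = $380,000.0000/$5,135,199.91 + 0.053 = 0.073999 + 0.053 = 0.126999

12.70%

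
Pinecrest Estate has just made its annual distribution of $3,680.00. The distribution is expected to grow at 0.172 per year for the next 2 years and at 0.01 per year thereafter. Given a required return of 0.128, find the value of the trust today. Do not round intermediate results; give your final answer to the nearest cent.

D_1 = 4312.96000
D_2 = 5054.78912
Terminal value at year 2: TV = D_2×(1+g_2)/(r−g_2) = 5105.33701/0.118 = 43265.56789
P_0 = D_1/(1+r)^1 + D_2/(1+r)^2 + TV/(1+r)^2
    = 3823.54610 + 3972.69151 + 34003.54601 = 41799.78363

$41799.78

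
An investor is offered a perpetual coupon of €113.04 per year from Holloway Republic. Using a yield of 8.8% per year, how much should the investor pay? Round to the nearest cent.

Level perpetuity: PV = C / r = €113.04 / 0.088 = €1,284.55

€1284.55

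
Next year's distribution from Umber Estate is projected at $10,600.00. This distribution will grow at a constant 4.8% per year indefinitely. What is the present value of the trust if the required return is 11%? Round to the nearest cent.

Growing perpetuity: P = D₁ / (r − g) = $10,600.0000 / (0.11 − 0.048) = $170,967.74

$170967.74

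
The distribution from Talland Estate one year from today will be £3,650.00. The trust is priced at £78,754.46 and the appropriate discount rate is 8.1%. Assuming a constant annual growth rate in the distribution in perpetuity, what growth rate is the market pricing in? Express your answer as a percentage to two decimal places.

3.47%

P = D₁/(r−g) ⇒ g = r − D₁/P = 0.081 − £3,650.00/£78,754.46 = 0.034653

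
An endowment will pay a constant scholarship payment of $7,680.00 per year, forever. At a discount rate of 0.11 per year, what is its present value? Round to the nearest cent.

Level perpetuity: PV = C / r = $7,680.00 / 0.11 = $69,818.18

$69818.18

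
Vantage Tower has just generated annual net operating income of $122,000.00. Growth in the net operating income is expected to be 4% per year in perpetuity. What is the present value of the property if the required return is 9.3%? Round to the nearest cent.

$2393962.26

D₁ = D₀ × (1 + g) = $122,000.00 × 1.04 = $126,880.0000
Growing perpetuity: P = D₁ / (r − g) = $126,880.0000 / (0.093 − 0.04) = $2,393,962.26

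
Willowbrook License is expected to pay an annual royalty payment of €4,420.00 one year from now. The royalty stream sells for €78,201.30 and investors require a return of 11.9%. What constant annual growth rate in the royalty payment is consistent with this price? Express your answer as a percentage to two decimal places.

6.25%

P = D₁/(r−g) ⇒ g = r − D₁/P = 0.119 − €4,420.00/€78,201.30 = 0.062479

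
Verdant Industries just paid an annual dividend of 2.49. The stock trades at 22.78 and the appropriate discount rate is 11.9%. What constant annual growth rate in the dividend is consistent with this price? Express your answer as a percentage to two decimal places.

P = D₀(1+g)/(r−g) ⇒ P(r−g) = D₀(1+g) ⇒ g(P+D₀) = P·r − D₀
g = (P·r − D₀)/(P + D₀) = (22.78×0.119 − 2.49) / (22.78 + 2.49) = 0.008738

0.87%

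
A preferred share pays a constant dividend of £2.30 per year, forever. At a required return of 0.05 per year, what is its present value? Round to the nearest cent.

£46.00

Level perpetuity: PV = C / r = £2.30 / 0.05 = £46.00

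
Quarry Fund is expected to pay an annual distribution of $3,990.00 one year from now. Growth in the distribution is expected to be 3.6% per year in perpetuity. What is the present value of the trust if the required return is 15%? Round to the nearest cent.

$35000.00

Growing perpetuity: P = D₁ / (r − g) = $3,990.0000 / (0.15 − 0.036) = $35,000.00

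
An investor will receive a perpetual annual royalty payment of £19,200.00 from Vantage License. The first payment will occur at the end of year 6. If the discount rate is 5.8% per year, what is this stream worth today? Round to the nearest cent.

£249715.15

Value at end of year 5: C / r = £19,200.00 / 0.058 = £331,034.4828
Discount to today: PV = £331,034.4828 / (1 + 0.058)^5 = £331,034.4828 / 1.325648 = £249,715.15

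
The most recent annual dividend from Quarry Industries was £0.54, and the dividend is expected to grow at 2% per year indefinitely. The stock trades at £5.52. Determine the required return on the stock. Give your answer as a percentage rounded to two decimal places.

D₁ = £0.54 × 1.02 = £0.5508
P = D₁/(r − g) ⇒ r = D₁/P + g = £0.5508/£5.52 + 0.02 = 0.099783 + 0.02 = 0.119783

11.98%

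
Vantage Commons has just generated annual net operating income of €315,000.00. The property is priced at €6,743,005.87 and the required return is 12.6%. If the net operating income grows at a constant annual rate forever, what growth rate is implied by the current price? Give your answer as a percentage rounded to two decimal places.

P = D₀(1+g)/(r−g) ⇒ P(r−g) = D₀(1+g) ⇒ g(P+D₀) = P·r − D₀
g = (P·r − D₀)/(P + D₀) = (€6,743,005.87×0.126 − €315,000.00) / (€6,743,005.87 + €315,000.00) = 0.075746

7.57%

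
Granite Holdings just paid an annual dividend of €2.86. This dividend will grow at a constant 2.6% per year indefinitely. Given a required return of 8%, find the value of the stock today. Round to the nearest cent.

D₁ = D₀ × (1 + g) = €2.86 × 1.026 = €2.9344
Growing perpetuity: P = D₁ / (r − g) = €2.9344 / (0.08 − 0.026) = €54.34

€54.34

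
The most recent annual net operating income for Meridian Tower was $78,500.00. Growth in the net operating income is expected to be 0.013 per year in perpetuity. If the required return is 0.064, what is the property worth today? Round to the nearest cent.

$1559225.49

D₁ = D₀ × (1 + g) = $78,500.00 × 1.013 = $79,520.5000
Growing perpetuity: P = D₁ / (r − g) = $79,520.5000 / (0.064 − 0.013) = $1,559,225.49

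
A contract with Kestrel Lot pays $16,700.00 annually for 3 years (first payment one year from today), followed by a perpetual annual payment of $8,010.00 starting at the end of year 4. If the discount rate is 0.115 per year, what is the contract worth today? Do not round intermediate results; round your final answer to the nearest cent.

PV of 3-year annuity: $16,700.00 × [1 − (1+0.115)^−3] / 0.115 = 40457.74375
Perpetuity value at year 3: $8,010.00 / 0.115 = 69652.17391
PV of perpetuity: 69652.17391 / (1+0.115)^3 = 50246.99263
Total PV = 40457.74375 + 50246.99263 = 90704.73638

$90704.74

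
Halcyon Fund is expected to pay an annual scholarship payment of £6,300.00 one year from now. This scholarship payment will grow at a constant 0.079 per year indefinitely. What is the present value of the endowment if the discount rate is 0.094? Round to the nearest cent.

Growing perpetuity: P = D₁ / (r − g) = £6,300.0000 / (0.094 − 0.079) = £420,000.00

£420000.00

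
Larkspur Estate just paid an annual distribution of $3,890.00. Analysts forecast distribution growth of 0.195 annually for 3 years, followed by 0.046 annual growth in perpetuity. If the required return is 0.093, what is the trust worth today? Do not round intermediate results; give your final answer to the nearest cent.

$127129.52

D_1 = 4648.55000
D_2 = 5555.01725
D_3 = 6638.24561
Terminal value at year 3: TV = D_3×(1+g_2)/(r−g_2) = 6943.60491/0.047 = 147736.27472
P_0 = D_1/(1+r)^1 + D_2/(1+r)^2 + D_3/(1+r)^3 + TV/(1+r)^3
    = 4253.01921 + 4649.91579 + 5083.85121 + 113142.73114 = 127129.51735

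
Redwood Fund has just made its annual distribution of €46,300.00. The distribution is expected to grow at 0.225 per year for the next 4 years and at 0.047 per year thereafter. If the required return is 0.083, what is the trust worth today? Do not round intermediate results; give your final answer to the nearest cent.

€2458626.45

D_1 = 56717.50000
D_2 = 69478.93750
D_3 = 85111.69844
D_4 = 104261.83059
Terminal value at year 4: TV = D_4×(1+g_2)/(r−g_2) = 109162.13662/0.036 = 3032281.57287
P_0 = D_1/(1+r)^1 + D_2/(1+r)^2 + D_3/(1+r)^3 + D_4/(1+r)^4 + TV/(1+r)^4
    = 52370.72946 + 59237.43636 + 67004.48712 + 75789.93233 + 2204223.86536 = 2458626.45062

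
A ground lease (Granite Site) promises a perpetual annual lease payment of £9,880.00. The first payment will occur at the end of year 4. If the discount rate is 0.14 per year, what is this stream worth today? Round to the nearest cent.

£47633.70

Value at end of year 3: C / r = £9,880.00 / 0.14 = £70,571.4286
Discount to today: PV = £70,571.4286 / (1 + 0.14)^3 = £70,571.4286 / 1.481544 = £47,633.70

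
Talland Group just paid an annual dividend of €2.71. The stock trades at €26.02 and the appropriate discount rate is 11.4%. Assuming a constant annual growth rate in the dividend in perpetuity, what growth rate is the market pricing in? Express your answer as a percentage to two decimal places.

0.89%

P = D₀(1+g)/(r−g) ⇒ P(r−g) = D₀(1+g) ⇒ g(P+D₀) = P·r − D₀
g = (P·r − D₀)/(P + D₀) = (€26.02×0.114 − €2.71) / (€26.02 + €2.71) = 0.008920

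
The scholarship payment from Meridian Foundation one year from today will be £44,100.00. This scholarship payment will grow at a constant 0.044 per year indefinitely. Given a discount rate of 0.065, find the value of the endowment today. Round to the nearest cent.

Growing perpetuity: P = D₁ / (r − g) = £44,100.0000 / (0.065 − 0.044) = £2,100,000.00

£2100000.00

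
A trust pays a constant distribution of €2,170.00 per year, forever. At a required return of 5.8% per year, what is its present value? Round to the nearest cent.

€37413.79

Level perpetuity: PV = C / r = €2,170.00 / 0.058 = €37,413.79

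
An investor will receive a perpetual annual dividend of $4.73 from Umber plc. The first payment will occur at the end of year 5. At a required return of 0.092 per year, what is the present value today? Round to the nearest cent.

Value at end of year 4: C / r = $4.73 / 0.092 = $51.4130
Discount to today: PV = $51.4130 / (1 + 0.092)^4 = $51.4130 / 1.421970 = $36.16

$36.16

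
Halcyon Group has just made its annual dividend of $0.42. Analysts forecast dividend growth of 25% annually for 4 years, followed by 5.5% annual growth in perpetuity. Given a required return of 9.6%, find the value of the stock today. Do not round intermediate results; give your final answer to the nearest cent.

D_1 = 0.52500
D_2 = 0.65625
D_3 = 0.82031
D_4 = 1.02539
Terminal value at year 4: TV = D_4×(1+g_2)/(r−g_2) = 1.08179/0.041 = 26.38505
P_0 = D_1/(1+r)^1 + D_2/(1+r)^2 + D_3/(1+r)^3 + D_4/(1+r)^4 + TV/(1+r)^4
    = 0.47901 + 0.54632 + 0.62309 + 0.71064 + 18.28587 = 20.64493

$20.64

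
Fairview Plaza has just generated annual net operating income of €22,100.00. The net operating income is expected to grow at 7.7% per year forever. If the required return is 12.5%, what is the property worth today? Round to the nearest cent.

D₁ = D₀ × (1 + g) = €22,100.00 × 1.077 = €23,801.7000
Growing perpetuity: P = D₁ / (r − g) = €23,801.7000 / (0.125 − 0.077) = €495,868.75

€495868.75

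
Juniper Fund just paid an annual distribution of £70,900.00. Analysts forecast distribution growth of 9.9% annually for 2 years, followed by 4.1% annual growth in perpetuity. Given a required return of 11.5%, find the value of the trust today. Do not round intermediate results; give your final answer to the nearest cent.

D_1 = 77919.10000
D_2 = 85633.09090
Terminal value at year 2: TV = D_2×(1+g_2)/(r−g_2) = 89144.04763/0.074 = 1204649.29226
P_0 = D_1/(1+r)^1 + D_2/(1+r)^2 + TV/(1+r)^2
    = 69882.60090 + 68879.80124 + 968971.25802 = 1107733.66016

£1107733.66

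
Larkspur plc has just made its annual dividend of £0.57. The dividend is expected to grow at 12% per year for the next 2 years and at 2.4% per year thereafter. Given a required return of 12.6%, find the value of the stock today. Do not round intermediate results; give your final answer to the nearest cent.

£6.79

D_1 = 0.63840
D_2 = 0.71501
Terminal value at year 2: TV = D_2×(1+g_2)/(r−g_2) = 0.73217/0.102 = 7.17812
P_0 = D_1/(1+r)^1 + D_2/(1+r)^2 + TV/(1+r)^2
    = 0.56696 + 0.56394 + 5.66153 = 6.79244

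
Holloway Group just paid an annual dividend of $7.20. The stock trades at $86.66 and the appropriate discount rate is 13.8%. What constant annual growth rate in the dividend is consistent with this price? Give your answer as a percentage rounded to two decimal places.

5.07%

P = D₀(1+g)/(r−g) ⇒ P(r−g) = D₀(1+g) ⇒ g(P+D₀) = P·r − D₀
g = (P·r − D₀)/(P + D₀) = ($86.66×0.138 − $7.20) / ($86.66 + $7.20) = 0.050704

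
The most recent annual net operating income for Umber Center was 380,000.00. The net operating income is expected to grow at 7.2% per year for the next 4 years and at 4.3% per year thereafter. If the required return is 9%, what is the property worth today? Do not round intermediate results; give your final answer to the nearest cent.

9347661.30

D_1 = 407360.00000
D_2 = 436689.92000
D_3 = 468131.59424
D_4 = 501837.06903
Terminal value at year 4: TV = D_4×(1+g_2)/(r−g_2) = 523416.06299/0.047 = 11136511.97858
P_0 = D_1/(1+r)^1 + D_2/(1+r)^2 + D_3/(1+r)^3 + D_4/(1+r)^4 + TV/(1+r)^4
    = 373724.77064 + 367553.16893 + 361483.48357 + 355514.03154 + 7889385.84896 = 9347661.30364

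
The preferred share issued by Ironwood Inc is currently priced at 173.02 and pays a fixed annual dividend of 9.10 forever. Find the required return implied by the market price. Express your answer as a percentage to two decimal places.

5.26%

P = C/r ⇒ r = C/P = 9.10/173.02 = 0.052595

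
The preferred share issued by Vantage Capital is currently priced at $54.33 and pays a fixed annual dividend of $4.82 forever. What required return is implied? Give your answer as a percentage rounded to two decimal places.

8.87%

P = C/r ⇒ r = C/P = $4.82/$54.33 = 0.088717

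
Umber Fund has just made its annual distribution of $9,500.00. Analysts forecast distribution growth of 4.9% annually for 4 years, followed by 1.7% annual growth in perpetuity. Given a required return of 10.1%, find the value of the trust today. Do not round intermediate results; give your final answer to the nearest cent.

$128500.40

D_1 = 9965.50000
D_2 = 10453.80950
D_3 = 10966.04617
D_4 = 11503.38243
Terminal value at year 4: TV = D_4×(1+g_2)/(r−g_2) = 11698.93993/0.084 = 139273.09439
P_0 = D_1/(1+r)^1 + D_2/(1+r)^2 + D_3/(1+r)^3 + D_4/(1+r)^4 + TV/(1+r)^4
    = 9051.31698 + 8623.82517 + 8216.52371 + 7828.45901 + 94780.27164 = 128500.39652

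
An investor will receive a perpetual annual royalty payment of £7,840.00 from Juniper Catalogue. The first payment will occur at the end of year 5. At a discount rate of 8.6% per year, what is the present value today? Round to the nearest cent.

Value at end of year 4: C / r = £7,840.00 / 0.086 = £91,162.7907
Discount to today: PV = £91,162.7907 / (1 + 0.086)^4 = £91,162.7907 / 1.390975 = £65,538.77

£65538.77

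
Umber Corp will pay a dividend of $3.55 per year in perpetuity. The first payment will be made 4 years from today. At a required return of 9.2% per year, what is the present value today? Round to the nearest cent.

$29.63

Value at end of year 3: C / r = $3.55 / 0.092 = $38.5870
Discount to today: PV = $38.5870 / (1 + 0.092)^3 = $38.5870 / 1.302171 = $29.63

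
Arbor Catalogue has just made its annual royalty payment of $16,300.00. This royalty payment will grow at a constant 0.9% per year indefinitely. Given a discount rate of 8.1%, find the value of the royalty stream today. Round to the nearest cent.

$228426.39

D₁ = D₀ × (1 + g) = $16,300.00 × 1.009 = $16,446.7000
Growing perpetuity: P = D₁ / (r − g) = $16,446.7000 / (0.081 − 0.009) = $228,426.39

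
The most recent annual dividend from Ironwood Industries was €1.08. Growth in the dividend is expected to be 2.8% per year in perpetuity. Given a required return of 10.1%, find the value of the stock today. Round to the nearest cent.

€15.21

D₁ = D₀ × (1 + g) = €1.08 × 1.028 = €1.1102
Growing perpetuity: P = D₁ / (r − g) = €1.1102 / (0.101 − 0.028) = €15.21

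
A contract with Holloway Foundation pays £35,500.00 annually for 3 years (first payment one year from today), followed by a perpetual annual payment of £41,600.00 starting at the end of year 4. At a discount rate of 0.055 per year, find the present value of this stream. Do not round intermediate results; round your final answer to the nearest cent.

£739906.24

PV of 3-year annuity: £35,500.00 × [1 − (1+0.055)^−3] / 0.055 = 95776.63494
Perpetuity value at year 3: £41,600.00 / 0.055 = 756363.63636
PV of perpetuity: 756363.63636 / (1+0.055)^3 = 644129.60782
Total PV = 95776.63494 + 644129.60782 = 739906.24275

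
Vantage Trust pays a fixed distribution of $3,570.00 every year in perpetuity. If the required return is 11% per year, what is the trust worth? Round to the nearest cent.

$32454.55

Level perpetuity: PV = C / r = $3,570.00 / 0.11 = $32,454.55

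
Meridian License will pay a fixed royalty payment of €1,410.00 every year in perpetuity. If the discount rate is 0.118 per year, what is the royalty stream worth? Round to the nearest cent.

Level perpetuity: PV = C / r = €1,410.00 / 0.118 = €11,949.15

€11949.15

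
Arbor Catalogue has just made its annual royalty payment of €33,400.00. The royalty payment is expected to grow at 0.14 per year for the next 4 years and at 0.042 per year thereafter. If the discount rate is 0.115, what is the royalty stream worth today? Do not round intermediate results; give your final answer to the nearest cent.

D_1 = 38076.00000
D_2 = 43406.64000
D_3 = 49483.56960
D_4 = 56411.26934
Terminal value at year 4: TV = D_4×(1+g_2)/(r−g_2) = 58780.54266/0.073 = 805212.91310
P_0 = D_1/(1+r)^1 + D_2/(1+r)^2 + D_3/(1+r)^3 + D_4/(1+r)^4 + TV/(1+r)^4
    = 34148.87892 + 34914.54885 + 35697.38627 + 36497.77610 + 520968.25611 = 662226.84626

€662226.85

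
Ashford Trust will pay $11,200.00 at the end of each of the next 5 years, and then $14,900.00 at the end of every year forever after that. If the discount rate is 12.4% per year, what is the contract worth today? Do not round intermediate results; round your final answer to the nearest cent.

$106954.73

PV of 5-year annuity: $11,200.00 × [1 − (1+0.124)^−5] / 0.124 = 39976.60269
Perpetuity value at year 5: $14,900.00 / 0.124 = 120161.29032
PV of perpetuity: 120161.29032 / (1+0.124)^5 = 66978.13139
Total PV = 39976.60269 + 66978.13139 = 106954.73408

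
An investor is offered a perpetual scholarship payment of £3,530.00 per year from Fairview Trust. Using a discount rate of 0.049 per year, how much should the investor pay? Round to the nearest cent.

£72040.82

Level perpetuity: PV = C / r = £3,530.00 / 0.049 = £72,040.82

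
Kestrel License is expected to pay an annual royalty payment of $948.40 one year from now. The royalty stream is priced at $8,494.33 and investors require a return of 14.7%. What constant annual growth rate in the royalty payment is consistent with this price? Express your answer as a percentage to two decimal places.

3.53%

P = D₁/(r−g) ⇒ g = r − D₁/P = 0.147 − $948.40/$8,494.33 = 0.035349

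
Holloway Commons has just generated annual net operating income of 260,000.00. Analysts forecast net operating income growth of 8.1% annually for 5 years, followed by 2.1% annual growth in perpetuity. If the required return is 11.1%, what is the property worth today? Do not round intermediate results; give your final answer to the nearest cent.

3770664.42

D_1 = 281060.00000
D_2 = 303825.86000
D_3 = 328435.75466
D_4 = 355039.05079
D_5 = 383797.21390
Terminal value at year 5: TV = D_5×(1+g_2)/(r−g_2) = 391856.95539/0.09 = 4353966.17104
P_0 = D_1/(1+r)^1 + D_2/(1+r)^2 + D_3/(1+r)^3 + D_4/(1+r)^4 + D_5/(1+r)^5 + TV/(1+r)^5
    = 252979.29793 + 246148.17377 + 239501.50841 + 233034.32097 + 226741.76505 + 2572259.35681 = 3770664.42295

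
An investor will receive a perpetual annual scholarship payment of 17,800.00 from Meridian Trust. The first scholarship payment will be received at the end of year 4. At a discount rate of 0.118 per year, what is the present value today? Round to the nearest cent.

107947.50

Value at end of year 3: C / r = 17,800.00 / 0.118 = 150,847.4576
Discount to today: PV = 150,847.4576 / (1 + 0.118)^3 = 150,847.4576 / 1.397415 = 107,947.50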